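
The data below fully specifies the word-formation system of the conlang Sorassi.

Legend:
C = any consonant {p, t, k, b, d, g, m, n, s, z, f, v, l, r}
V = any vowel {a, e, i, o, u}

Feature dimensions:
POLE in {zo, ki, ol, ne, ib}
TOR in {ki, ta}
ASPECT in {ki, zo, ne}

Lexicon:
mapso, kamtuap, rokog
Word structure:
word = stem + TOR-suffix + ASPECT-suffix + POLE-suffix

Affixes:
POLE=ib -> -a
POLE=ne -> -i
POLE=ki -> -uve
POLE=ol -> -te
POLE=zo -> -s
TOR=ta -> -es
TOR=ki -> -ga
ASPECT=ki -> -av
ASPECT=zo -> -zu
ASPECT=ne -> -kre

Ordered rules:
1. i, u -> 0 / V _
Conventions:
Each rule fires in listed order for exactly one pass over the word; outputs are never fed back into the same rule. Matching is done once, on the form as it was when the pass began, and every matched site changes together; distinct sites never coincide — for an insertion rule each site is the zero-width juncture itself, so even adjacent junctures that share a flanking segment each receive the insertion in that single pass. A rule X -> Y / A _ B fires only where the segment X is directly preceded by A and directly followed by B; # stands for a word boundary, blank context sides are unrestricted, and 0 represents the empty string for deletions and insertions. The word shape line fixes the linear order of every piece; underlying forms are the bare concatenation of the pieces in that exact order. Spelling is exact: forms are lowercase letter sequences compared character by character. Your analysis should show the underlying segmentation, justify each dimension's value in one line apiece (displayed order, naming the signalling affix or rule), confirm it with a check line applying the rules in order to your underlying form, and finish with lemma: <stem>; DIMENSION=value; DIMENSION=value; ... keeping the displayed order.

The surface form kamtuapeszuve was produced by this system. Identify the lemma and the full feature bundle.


underlying: kamtuap-es-zu-uve
POLE=ki - signalled by the affix -uve
TOR=ta - signalled by the affix -es
ASPECT=zo - signalled by the affix -zu
check: kamtuapeszuuve -> kamtuapeszuve
lemma: kamtuap; POLE=ki; TOR=ta; ASPECT=zo


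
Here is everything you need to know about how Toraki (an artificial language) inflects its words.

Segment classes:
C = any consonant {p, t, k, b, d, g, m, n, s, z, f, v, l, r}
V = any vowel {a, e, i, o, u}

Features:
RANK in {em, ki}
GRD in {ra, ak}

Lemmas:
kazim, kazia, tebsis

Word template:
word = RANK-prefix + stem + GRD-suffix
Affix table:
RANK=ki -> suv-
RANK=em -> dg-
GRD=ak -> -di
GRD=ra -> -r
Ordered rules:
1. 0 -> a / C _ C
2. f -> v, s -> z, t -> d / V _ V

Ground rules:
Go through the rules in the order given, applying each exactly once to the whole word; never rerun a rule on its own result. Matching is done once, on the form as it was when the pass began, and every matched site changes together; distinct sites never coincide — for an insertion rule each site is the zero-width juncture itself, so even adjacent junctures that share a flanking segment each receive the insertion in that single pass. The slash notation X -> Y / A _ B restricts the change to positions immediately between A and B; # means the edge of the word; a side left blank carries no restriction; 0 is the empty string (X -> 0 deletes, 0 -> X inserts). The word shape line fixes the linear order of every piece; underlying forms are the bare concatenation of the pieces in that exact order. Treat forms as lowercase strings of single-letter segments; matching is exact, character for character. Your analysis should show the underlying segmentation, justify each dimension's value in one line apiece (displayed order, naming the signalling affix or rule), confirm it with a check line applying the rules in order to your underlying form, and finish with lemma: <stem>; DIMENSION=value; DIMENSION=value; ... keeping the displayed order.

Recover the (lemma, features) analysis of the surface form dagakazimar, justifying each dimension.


underlying: dg-kazim-r
RANK=em - signalled by the affix dg-
GRD=ra - signalled by the affix -r
check: dgkazimr -> dagakazimar -> dagakazimar
lemma: kazim; RANK=em; GRD=ra


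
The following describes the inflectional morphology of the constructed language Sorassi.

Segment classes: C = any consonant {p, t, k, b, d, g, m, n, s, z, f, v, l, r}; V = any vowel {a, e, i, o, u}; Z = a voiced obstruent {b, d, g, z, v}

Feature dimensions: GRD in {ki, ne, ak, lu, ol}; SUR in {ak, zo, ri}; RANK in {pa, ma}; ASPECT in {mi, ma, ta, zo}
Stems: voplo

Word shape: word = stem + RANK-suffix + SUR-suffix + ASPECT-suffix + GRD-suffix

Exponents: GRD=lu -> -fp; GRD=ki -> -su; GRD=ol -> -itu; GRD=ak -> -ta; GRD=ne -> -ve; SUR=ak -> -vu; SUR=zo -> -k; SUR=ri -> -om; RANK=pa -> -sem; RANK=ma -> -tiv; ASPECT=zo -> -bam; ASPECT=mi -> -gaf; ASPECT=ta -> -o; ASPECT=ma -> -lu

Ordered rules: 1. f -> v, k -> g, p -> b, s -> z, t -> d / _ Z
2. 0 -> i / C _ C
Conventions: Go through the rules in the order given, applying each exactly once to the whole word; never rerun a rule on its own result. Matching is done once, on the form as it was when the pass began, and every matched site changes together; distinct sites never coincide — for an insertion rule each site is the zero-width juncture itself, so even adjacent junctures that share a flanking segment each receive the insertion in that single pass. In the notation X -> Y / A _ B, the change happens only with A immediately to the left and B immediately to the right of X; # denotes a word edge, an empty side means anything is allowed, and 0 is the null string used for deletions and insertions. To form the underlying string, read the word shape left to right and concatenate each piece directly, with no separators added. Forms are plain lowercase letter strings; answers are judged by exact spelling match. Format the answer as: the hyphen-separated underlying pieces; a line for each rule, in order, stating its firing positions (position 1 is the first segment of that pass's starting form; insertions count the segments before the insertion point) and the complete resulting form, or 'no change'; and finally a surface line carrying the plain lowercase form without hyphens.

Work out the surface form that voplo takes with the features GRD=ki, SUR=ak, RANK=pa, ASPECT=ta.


underlying: voplo-sem-vu-o-su
1. f -> v, k -> g, p -> b, s -> z, t -> d / _ Z: no change
2. 0 -> i / C _ C: inserts after position(s) 3, 8: vopilosemivuosu
surface: vopilosemivuosu


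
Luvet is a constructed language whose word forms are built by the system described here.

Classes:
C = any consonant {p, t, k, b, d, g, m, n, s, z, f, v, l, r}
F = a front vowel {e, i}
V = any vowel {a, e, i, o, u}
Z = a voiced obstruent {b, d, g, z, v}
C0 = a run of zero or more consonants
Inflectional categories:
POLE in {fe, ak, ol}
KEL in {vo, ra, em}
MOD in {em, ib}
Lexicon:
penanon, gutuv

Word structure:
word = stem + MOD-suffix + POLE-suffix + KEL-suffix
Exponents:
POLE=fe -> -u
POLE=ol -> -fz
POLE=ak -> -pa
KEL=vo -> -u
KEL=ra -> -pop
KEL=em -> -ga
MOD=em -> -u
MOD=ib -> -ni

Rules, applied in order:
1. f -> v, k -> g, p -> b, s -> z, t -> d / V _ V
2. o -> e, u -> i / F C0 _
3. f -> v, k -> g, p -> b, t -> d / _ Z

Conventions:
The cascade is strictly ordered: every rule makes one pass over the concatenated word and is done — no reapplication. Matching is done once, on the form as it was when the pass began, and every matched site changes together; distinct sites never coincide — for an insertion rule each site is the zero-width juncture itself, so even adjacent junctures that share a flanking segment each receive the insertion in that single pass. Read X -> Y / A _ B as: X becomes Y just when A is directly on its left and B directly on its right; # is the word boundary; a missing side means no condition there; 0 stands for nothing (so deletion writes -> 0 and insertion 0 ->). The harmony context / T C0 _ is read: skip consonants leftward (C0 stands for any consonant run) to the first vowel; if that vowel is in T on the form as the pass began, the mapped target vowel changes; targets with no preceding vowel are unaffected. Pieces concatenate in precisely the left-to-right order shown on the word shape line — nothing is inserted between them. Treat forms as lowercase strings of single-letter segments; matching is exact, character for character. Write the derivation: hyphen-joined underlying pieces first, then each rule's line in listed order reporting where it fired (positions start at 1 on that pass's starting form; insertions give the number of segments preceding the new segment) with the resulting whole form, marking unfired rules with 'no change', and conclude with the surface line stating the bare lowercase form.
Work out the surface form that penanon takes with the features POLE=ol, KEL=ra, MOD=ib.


underlying: penanon-ni-fz-pop
1. f -> v, k -> g, p -> b, s -> z, t -> d / V _ V: no change
2. o -> e, u -> i / F C0 _: fires at position(s) 13: penanonnifzpep
3. f -> v, k -> g, p -> b, t -> d / _ Z: fires at position(s) 10: penanonnivzpep
surface: penanonnivzpep


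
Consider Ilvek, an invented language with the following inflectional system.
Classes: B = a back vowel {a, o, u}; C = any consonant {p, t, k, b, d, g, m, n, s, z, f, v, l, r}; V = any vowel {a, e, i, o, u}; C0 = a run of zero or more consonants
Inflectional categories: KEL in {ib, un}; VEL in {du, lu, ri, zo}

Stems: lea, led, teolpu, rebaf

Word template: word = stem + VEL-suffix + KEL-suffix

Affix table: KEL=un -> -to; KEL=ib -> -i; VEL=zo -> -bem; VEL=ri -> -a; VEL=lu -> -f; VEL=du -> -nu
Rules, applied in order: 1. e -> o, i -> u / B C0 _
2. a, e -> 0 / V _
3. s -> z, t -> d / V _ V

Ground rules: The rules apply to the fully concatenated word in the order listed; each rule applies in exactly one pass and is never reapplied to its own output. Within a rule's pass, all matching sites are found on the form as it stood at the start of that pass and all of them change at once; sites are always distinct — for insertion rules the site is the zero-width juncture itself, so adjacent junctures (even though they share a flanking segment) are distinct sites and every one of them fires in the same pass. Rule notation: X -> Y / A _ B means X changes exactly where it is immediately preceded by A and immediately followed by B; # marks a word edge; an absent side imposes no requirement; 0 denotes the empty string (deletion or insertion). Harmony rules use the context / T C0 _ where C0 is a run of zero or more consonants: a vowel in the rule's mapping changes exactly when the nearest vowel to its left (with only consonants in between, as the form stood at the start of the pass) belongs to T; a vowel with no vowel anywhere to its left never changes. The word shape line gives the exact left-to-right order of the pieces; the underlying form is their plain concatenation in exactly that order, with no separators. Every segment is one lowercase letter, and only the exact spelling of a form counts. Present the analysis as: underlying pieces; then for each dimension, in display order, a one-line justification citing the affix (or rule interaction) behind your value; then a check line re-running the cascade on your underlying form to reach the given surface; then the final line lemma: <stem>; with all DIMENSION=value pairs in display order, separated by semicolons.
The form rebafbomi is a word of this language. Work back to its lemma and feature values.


underlying: rebaf-bem-i
KEL=ib - signalled by the affix -i
VEL=zo - signalled by the affix -bem
check: rebafbemi -> rebafbomi -> rebafbomi -> rebafbomi
lemma: rebaf; KEL=ib; VEL=zo


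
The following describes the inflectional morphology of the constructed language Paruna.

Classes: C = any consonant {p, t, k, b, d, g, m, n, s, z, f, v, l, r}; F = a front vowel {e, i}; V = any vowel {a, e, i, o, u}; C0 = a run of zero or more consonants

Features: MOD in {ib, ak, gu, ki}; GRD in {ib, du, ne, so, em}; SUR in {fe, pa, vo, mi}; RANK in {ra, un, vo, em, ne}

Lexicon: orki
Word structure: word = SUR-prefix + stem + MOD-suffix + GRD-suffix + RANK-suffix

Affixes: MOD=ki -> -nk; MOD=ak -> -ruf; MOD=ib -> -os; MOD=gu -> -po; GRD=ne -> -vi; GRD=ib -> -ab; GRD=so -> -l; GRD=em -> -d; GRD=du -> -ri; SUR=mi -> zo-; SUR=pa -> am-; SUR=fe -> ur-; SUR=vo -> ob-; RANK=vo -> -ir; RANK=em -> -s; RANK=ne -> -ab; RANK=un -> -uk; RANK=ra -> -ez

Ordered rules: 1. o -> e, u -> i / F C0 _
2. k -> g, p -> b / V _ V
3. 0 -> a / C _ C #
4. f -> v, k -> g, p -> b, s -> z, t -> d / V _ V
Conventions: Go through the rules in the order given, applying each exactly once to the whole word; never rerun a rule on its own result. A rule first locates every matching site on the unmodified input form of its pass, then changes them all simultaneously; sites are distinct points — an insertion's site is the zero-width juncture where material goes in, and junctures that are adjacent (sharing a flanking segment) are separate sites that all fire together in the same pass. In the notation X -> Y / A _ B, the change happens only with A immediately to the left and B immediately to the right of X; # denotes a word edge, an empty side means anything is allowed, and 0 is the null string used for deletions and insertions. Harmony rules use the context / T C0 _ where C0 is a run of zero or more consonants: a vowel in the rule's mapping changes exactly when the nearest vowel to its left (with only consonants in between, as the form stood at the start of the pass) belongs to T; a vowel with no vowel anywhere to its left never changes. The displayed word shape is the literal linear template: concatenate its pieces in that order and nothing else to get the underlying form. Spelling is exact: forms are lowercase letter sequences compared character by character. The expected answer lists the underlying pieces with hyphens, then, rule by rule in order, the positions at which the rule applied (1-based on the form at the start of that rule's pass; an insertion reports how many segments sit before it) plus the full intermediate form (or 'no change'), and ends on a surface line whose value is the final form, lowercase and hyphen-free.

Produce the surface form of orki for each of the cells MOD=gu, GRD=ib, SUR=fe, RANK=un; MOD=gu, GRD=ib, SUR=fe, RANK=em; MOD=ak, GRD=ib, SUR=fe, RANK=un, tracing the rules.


cell MOD=gu, GRD=ib, SUR=fe, RANK=un:
underlying: ur-orki-po-ab-uk
1. o -> e, u -> i / F C0 _: fires at position(s) 8: urorkipeabuk
2. k -> g, p -> b / V _ V: fires at position(s) 7: urorkibeabuk
3. 0 -> a / C _ C #: no change
4. f -> v, k -> g, p -> b, s -> z, t -> d / V _ V: no change
surface: urorkibeabuk

cell MOD=gu, GRD=ib, SUR=fe, RANK=em:
underlying: ur-orki-po-ab-s
1. o -> e, u -> i / F C0 _: fires at position(s) 8: urorkipeabs
2. k -> g, p -> b / V _ V: fires at position(s) 7: urorkibeabs
3. 0 -> a / C _ C #: inserts after position(s) 10: urorkibeabas
4. f -> v, k -> g, p -> b, s -> z, t -> d / V _ V: no change
surface: urorkibeabas

cell MOD=ak, GRD=ib, SUR=fe, RANK=un:
underlying: ur-orki-ruf-ab-uk
1. o -> e, u -> i / F C0 _: fires at position(s) 8: urorkirifabuk
2. k -> g, p -> b / V _ V: no change
3. 0 -> a / C _ C #: no change
4. f -> v, k -> g, p -> b, s -> z, t -> d / V _ V: fires at position(s) 9: urorkirivabuk
surface: urorkirivabuk


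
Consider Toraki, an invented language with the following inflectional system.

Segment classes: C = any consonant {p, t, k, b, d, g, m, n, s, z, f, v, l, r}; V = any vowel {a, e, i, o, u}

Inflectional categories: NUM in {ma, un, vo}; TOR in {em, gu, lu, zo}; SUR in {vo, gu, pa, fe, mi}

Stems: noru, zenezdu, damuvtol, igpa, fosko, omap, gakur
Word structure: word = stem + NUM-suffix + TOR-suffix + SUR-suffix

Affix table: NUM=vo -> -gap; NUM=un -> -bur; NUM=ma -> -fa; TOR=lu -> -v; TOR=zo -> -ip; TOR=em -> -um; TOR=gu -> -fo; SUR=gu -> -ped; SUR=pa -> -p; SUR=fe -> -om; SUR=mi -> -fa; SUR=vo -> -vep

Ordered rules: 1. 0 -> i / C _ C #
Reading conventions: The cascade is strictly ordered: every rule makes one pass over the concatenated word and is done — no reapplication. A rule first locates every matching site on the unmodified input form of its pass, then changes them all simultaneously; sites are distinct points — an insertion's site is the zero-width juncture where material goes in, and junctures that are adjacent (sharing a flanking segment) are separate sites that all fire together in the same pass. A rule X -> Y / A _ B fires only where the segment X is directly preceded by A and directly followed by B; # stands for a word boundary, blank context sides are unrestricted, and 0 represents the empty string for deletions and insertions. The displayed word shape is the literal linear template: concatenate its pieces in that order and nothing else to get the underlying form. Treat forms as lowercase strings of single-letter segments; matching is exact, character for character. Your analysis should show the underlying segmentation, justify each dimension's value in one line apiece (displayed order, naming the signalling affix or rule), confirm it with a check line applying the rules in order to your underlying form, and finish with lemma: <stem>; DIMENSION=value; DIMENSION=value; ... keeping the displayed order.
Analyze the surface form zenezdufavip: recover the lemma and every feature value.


underlying: zenezdu-fa-v-p
NUM=ma - signalled by the affix -fa
TOR=lu - signalled by the affix -v
SUR=pa - signalled by the affix -p
check: zenezdufavp -> zenezdufavip
lemma: zenezdu; NUM=ma; TOR=lu; SUR=pa


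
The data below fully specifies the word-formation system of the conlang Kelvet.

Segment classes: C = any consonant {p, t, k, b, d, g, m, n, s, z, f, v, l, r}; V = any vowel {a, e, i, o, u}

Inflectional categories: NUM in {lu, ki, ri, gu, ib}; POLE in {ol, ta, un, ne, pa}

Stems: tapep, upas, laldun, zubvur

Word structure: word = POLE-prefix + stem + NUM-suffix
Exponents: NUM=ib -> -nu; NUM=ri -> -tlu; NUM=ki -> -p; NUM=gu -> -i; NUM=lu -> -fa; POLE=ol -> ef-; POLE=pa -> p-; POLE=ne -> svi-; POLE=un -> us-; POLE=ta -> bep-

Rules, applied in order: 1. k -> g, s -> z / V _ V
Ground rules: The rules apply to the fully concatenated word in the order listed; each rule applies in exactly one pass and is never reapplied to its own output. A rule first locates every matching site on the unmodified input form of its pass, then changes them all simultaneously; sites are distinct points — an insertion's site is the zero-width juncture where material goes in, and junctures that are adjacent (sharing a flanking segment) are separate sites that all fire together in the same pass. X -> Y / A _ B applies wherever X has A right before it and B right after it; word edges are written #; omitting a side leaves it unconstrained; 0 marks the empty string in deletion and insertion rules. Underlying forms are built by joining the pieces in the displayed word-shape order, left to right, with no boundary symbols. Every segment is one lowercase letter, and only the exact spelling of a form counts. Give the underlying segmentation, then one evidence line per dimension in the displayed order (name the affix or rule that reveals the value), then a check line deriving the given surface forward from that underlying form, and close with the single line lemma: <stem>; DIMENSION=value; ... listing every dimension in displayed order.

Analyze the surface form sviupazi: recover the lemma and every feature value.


underlying: svi-upas-i
NUM=gu - signalled by the affix -i
POLE=ne - signalled by the affix svi-
check: sviupasi -> sviupazi
lemma: upas; NUM=gu; POLE=ne


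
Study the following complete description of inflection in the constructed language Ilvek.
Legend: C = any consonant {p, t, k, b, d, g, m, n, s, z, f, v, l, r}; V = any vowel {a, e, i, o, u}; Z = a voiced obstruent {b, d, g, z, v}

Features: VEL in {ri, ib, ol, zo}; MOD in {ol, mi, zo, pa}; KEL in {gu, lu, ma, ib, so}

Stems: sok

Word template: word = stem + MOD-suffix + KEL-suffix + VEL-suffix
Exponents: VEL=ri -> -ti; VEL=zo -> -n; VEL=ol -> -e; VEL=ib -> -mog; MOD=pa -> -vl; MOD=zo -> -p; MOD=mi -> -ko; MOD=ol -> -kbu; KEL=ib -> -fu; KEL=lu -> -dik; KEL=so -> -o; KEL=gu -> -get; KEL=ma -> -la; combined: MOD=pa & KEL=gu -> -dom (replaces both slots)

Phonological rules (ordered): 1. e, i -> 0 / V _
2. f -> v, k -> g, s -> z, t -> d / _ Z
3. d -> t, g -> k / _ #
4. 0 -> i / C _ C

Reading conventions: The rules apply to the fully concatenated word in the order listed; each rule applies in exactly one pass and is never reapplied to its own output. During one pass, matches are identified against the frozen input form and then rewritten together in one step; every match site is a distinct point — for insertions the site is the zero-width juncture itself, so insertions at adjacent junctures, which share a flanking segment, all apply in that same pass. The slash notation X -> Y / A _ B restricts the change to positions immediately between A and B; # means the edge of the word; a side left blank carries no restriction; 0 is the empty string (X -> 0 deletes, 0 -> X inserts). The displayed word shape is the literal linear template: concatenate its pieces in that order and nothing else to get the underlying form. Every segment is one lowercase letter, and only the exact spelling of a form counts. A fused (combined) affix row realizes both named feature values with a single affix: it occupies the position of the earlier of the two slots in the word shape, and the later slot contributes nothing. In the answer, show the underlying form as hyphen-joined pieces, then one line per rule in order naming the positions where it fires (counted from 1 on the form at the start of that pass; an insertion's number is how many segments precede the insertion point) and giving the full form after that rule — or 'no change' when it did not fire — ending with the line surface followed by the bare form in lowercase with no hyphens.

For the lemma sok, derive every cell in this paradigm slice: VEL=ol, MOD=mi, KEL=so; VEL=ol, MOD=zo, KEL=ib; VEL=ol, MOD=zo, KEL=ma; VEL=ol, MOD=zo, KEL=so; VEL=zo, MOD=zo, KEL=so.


cell VEL=ol, MOD=mi, KEL=so:
underlying: sok-ko-o-e
1. e, i -> 0 / V _: fires at position(s) 7: sokkoo
2. f -> v, k -> g, s -> z, t -> d / _ Z: no change
3. d -> t, g -> k / _ #: no change
4. 0 -> i / C _ C: inserts after position(s) 3: sokikoo
surface: sokikoo

cell VEL=ol, MOD=zo, KEL=ib:
underlying: sok-p-fu-e
1. e, i -> 0 / V _: fires at position(s) 7: sokpfu
2. f -> v, k -> g, s -> z, t -> d / _ Z: no change
3. d -> t, g -> k / _ #: no change
4. 0 -> i / C _ C: inserts after position(s) 3, 4: sokipifu
surface: sokipifu

cell VEL=ol, MOD=zo, KEL=ma:
underlying: sok-p-la-e
1. e, i -> 0 / V _: fires at position(s) 7: sokpla
2. f -> v, k -> g, s -> z, t -> d / _ Z: no change
3. d -> t, g -> k / _ #: no change
4. 0 -> i / C _ C: inserts after position(s) 3, 4: sokipila
surface: sokipila

cell VEL=ol, MOD=zo, KEL=so:
underlying: sok-p-o-e
1. e, i -> 0 / V _: fires at position(s) 6: sokpo
2. f -> v, k -> g, s -> z, t -> d / _ Z: no change
3. d -> t, g -> k / _ #: no change
4. 0 -> i / C _ C: inserts after position(s) 3: sokipo
surface: sokipo

cell VEL=zo, MOD=zo, KEL=so:
underlying: sok-p-o-n
1. e, i -> 0 / V _: no change
2. f -> v, k -> g, s -> z, t -> d / _ Z: no change
3. d -> t, g -> k / _ #: no change
4. 0 -> i / C _ C: inserts after position(s) 3: sokipon
surface: sokipon


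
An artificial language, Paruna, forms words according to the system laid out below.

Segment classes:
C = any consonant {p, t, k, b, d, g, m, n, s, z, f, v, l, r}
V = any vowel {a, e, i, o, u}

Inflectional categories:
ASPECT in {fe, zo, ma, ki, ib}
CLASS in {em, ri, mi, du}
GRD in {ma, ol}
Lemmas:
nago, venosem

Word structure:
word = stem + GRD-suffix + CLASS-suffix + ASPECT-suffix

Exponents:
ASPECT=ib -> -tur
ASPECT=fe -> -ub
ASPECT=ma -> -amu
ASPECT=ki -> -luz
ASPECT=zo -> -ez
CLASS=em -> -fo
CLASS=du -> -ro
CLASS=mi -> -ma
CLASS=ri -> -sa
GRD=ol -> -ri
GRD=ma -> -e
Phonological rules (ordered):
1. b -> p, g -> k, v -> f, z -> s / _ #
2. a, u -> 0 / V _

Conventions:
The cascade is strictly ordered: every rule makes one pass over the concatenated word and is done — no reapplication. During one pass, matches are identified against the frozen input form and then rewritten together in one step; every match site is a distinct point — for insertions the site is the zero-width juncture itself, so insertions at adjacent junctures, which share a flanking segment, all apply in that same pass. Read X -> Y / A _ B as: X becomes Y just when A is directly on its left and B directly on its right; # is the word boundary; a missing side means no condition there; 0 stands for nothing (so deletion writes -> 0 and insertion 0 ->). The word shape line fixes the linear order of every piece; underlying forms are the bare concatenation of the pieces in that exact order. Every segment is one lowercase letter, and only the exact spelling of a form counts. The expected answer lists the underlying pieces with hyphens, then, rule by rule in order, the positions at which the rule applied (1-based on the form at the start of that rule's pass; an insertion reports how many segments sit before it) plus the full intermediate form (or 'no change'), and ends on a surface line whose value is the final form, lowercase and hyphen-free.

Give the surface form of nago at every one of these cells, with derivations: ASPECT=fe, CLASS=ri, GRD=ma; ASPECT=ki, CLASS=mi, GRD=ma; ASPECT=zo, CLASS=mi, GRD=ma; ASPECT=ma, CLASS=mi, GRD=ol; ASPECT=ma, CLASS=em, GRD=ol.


cell ASPECT=fe, CLASS=ri, GRD=ma:
underlying: nago-e-sa-ub
1. b -> p, g -> k, v -> f, z -> s / _ #: fires at position(s) 9: nagoesaup
2. a, u -> 0 / V _: fires at position(s) 8: nagoesap
surface: nagoesap

cell ASPECT=ki, CLASS=mi, GRD=ma:
underlying: nago-e-ma-luz
1. b -> p, g -> k, v -> f, z -> s / _ #: fires at position(s) 10: nagoemalus
2. a, u -> 0 / V _: no change
surface: nagoemalus

cell ASPECT=zo, CLASS=mi, GRD=ma:
underlying: nago-e-ma-ez
1. b -> p, g -> k, v -> f, z -> s / _ #: fires at position(s) 9: nagoemaes
2. a, u -> 0 / V _: no change
surface: nagoemaes

cell ASPECT=ma, CLASS=mi, GRD=ol:
underlying: nago-ri-ma-amu
1. b -> p, g -> k, v -> f, z -> s / _ #: no change
2. a, u -> 0 / V _: fires at position(s) 9: nagorimamu
surface: nagorimamu

cell ASPECT=ma, CLASS=em, GRD=ol:
underlying: nago-ri-fo-amu
1. b -> p, g -> k, v -> f, z -> s / _ #: no change
2. a, u -> 0 / V _: fires at position(s) 9: nagorifomu
surface: nagorifomu


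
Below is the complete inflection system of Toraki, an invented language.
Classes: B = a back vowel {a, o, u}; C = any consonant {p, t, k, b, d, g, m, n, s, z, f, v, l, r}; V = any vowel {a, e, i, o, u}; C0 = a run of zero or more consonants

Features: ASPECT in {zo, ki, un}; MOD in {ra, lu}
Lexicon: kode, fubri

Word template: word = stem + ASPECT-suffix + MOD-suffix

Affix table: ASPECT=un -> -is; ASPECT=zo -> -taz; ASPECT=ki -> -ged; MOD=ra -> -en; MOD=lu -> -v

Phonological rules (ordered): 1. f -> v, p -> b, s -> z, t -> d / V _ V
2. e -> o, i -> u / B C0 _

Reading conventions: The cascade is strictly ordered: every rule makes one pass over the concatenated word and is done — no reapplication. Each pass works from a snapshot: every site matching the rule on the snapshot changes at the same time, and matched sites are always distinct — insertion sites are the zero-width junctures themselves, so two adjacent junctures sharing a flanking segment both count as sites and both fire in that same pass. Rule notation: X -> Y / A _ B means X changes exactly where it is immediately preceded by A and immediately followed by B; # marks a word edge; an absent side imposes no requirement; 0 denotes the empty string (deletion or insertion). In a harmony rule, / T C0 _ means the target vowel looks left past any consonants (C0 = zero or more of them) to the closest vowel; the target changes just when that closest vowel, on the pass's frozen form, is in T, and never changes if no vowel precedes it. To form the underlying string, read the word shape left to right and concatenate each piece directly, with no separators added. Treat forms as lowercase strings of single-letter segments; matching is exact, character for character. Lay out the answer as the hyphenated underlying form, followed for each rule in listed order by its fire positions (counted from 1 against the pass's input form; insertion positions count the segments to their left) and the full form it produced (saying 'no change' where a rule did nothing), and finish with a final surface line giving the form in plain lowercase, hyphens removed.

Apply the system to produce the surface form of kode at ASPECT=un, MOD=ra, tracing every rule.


underlying: kode-is-en
1. f -> v, p -> b, s -> z, t -> d / V _ V: fires at position(s) 6: kodeizen
2. e -> o, i -> u / B C0 _: fires at position(s) 4: kodoizen
surface: kodoizen


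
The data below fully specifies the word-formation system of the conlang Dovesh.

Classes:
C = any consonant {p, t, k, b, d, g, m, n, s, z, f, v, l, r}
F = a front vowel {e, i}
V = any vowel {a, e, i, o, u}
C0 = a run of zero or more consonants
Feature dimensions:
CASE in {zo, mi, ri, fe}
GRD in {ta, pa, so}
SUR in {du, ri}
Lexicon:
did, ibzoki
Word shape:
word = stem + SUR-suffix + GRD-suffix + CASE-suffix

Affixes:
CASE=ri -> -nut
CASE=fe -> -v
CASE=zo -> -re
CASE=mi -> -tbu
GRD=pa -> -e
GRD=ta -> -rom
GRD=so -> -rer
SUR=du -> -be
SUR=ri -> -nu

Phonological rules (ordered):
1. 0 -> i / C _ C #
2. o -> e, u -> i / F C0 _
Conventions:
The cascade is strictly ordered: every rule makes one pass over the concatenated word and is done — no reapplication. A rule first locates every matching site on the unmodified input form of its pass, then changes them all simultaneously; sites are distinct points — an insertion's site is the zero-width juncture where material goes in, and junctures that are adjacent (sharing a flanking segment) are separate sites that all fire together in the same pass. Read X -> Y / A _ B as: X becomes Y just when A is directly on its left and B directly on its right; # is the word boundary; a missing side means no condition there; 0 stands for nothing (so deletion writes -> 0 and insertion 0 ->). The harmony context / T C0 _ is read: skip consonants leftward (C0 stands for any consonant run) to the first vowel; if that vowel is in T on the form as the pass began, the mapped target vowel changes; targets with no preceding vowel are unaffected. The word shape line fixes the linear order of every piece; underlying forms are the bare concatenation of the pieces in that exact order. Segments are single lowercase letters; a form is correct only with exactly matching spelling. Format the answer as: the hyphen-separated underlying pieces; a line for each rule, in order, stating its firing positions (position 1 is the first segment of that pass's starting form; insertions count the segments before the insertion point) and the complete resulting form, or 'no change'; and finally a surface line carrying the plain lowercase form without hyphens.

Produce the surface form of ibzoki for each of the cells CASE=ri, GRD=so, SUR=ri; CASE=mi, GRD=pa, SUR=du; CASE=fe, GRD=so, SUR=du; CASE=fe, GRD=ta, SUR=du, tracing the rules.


cell CASE=ri, GRD=so, SUR=ri:
underlying: ibzoki-nu-rer-nut
1. 0 -> i / C _ C #: no change
2. o -> e, u -> i / F C0 _: fires at position(s) 4, 8, 13: ibzekinirernit
surface: ibzekinirernit

cell CASE=mi, GRD=pa, SUR=du:
underlying: ibzoki-be-e-tbu
1. 0 -> i / C _ C #: no change
2. o -> e, u -> i / F C0 _: fires at position(s) 4, 12: ibzekibeetbi
surface: ibzekibeetbi

cell CASE=fe, GRD=so, SUR=du:
underlying: ibzoki-be-rer-v
1. 0 -> i / C _ C #: inserts after position(s) 11: ibzokibereriv
2. o -> e, u -> i / F C0 _: fires at position(s) 4: ibzekibereriv
surface: ibzekibereriv

cell CASE=fe, GRD=ta, SUR=du:
underlying: ibzoki-be-rom-v
1. 0 -> i / C _ C #: inserts after position(s) 11: ibzokiberomiv
2. o -> e, u -> i / F C0 _: fires at position(s) 4, 10: ibzekiberemiv
surface: ibzekiberemiv


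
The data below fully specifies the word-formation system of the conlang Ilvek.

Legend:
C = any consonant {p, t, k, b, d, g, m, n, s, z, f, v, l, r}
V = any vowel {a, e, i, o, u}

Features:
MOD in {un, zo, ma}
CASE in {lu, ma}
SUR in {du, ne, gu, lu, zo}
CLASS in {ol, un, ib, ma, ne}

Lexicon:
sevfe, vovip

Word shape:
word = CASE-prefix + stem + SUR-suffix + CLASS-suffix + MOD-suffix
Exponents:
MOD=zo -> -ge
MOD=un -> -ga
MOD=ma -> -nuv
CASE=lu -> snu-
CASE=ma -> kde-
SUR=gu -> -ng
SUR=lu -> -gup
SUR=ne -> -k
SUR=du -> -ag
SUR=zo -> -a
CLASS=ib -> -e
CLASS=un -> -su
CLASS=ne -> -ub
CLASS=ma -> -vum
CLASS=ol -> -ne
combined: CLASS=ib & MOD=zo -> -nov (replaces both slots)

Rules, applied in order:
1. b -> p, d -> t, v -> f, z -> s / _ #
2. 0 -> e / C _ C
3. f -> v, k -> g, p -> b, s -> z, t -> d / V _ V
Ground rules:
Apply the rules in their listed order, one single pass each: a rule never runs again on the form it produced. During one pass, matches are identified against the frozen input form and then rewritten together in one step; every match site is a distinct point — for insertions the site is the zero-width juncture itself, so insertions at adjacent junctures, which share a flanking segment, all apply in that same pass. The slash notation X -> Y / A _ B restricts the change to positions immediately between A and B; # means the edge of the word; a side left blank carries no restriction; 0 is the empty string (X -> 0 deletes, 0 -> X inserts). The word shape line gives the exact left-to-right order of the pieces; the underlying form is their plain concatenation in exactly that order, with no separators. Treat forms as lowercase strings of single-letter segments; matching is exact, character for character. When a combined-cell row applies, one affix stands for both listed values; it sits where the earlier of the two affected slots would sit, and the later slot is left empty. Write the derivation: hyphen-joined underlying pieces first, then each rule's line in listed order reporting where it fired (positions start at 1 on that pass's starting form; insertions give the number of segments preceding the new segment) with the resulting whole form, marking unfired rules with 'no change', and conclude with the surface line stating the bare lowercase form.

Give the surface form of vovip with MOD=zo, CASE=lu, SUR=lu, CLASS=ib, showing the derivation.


underlying: snu-vovip-gup-nov
1. b -> p, d -> t, v -> f, z -> s / _ #: fires at position(s) 14: snuvovipgupnof
2. 0 -> e / C _ C: inserts after position(s) 1, 8, 11: senuvovipegupenof
3. f -> v, k -> g, p -> b, s -> z, t -> d / V _ V: fires at position(s) 9, 13: senuvovibegubenof
surface: senuvovibegubenof


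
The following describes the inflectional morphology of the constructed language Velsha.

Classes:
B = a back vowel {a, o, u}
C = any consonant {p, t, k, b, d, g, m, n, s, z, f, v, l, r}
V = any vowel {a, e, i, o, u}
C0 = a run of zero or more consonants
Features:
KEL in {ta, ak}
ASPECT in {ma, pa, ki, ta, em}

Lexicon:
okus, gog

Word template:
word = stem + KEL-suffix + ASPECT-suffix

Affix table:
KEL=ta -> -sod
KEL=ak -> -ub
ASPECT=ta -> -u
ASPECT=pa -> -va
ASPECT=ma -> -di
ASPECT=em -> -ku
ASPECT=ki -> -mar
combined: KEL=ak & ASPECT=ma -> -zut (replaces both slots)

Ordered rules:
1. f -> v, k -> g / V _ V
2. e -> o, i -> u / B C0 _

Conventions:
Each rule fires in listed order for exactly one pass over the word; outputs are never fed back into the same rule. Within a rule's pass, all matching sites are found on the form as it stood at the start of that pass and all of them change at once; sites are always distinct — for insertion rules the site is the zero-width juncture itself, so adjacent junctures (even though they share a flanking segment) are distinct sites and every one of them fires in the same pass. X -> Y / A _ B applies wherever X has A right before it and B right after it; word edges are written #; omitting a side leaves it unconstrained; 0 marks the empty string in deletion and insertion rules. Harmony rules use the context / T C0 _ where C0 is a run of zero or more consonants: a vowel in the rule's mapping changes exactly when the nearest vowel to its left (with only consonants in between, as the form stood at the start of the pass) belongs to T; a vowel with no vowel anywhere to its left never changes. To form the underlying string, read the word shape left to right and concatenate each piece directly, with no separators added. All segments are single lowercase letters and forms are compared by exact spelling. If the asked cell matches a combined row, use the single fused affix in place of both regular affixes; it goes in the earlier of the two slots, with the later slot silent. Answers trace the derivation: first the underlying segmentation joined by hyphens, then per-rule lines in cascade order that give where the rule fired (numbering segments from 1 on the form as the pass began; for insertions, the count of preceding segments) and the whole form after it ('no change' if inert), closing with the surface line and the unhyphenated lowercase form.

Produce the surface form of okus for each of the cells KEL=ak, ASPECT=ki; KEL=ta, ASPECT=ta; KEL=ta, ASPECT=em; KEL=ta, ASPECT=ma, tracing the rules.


cell KEL=ak, ASPECT=ki:
underlying: okus-ub-mar
1. f -> v, k -> g / V _ V: fires at position(s) 2: ogusubmar
2. e -> o, i -> u / B C0 _: no change
surface: ogusubmar

cell KEL=ta, ASPECT=ta:
underlying: okus-sod-u
1. f -> v, k -> g / V _ V: fires at position(s) 2: ogussodu
2. e -> o, i -> u / B C0 _: no change
surface: ogussodu

cell KEL=ta, ASPECT=em:
underlying: okus-sod-ku
1. f -> v, k -> g / V _ V: fires at position(s) 2: ogussodku
2. e -> o, i -> u / B C0 _: no change
surface: ogussodku

cell KEL=ta, ASPECT=ma:
underlying: okus-sod-di
1. f -> v, k -> g / V _ V: fires at position(s) 2: ogussoddi
2. e -> o, i -> u / B C0 _: fires at position(s) 9: ogussoddu
surface: ogussoddu


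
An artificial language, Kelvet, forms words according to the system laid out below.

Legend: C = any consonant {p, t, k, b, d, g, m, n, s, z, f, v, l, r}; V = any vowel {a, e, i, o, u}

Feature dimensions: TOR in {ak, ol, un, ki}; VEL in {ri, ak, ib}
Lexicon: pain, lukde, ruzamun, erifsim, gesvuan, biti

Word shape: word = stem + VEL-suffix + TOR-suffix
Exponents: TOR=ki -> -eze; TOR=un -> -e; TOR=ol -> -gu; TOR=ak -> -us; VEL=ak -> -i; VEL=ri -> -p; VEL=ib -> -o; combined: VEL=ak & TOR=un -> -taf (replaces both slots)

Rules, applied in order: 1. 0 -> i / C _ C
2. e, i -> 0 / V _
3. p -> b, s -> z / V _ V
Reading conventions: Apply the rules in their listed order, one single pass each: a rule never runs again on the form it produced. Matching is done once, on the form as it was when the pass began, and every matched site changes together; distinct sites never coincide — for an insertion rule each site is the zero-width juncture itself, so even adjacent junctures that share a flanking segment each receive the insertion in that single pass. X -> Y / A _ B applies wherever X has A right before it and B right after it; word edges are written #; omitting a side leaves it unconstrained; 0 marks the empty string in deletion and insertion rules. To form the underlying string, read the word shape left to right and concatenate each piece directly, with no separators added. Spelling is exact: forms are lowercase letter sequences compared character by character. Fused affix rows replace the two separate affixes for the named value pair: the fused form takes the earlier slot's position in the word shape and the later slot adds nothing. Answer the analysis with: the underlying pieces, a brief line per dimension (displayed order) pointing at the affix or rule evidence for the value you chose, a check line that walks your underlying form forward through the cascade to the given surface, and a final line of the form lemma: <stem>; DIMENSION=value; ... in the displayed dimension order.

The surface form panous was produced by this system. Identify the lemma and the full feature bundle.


underlying: pain-o-us
TOR=ak - signalled by the affix -us
VEL=ib - signalled by the affix -o
check: painous -> painous -> panous -> panous
lemma: pain; TOR=ak; VEL=ib


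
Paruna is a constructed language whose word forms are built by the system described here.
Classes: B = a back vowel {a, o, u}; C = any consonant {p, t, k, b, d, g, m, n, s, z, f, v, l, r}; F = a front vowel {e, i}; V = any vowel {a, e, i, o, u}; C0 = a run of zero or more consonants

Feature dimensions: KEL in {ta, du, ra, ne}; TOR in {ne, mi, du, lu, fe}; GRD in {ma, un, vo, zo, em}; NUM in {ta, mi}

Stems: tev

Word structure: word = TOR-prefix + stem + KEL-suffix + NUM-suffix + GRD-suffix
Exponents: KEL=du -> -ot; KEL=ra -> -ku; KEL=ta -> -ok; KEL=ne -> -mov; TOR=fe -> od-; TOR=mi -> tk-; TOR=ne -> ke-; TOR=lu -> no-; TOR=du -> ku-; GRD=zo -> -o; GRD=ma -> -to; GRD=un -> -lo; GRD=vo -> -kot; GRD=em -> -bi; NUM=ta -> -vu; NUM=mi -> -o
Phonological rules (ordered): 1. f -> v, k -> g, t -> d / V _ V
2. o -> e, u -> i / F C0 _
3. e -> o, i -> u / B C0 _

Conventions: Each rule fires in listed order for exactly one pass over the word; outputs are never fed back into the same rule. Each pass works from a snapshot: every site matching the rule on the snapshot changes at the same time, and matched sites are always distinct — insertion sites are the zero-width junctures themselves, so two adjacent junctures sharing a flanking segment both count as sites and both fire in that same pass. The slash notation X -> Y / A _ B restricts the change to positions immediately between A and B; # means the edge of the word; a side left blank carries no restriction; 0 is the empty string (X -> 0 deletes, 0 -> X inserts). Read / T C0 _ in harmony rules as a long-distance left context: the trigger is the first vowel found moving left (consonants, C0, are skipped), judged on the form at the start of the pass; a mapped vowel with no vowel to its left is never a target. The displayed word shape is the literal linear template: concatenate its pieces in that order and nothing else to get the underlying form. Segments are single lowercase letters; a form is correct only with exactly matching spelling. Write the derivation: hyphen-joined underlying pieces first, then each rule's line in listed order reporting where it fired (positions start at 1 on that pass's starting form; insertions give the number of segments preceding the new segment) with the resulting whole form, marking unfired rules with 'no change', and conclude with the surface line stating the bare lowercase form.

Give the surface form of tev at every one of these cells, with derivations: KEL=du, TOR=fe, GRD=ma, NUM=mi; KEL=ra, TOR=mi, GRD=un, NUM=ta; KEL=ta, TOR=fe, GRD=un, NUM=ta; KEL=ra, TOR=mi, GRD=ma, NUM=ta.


cell KEL=du, TOR=fe, GRD=ma, NUM=mi:
underlying: od-tev-ot-o-to
1. f -> v, k -> g, t -> d / V _ V: fires at position(s) 7, 9: odtevododo
2. o -> e, u -> i / F C0 _: fires at position(s) 6: odtevedodo
3. e -> o, i -> u / B C0 _: fires at position(s) 4: odtovedodo
surface: odtovedodo

cell KEL=ra, TOR=mi, GRD=un, NUM=ta:
underlying: tk-tev-ku-vu-lo
1. f -> v, k -> g, t -> d / V _ V: no change
2. o -> e, u -> i / F C0 _: fires at position(s) 7: tktevkivulo
3. e -> o, i -> u / B C0 _: no change
surface: tktevkivulo

cell KEL=ta, TOR=fe, GRD=un, NUM=ta:
underlying: od-tev-ok-vu-lo
1. f -> v, k -> g, t -> d / V _ V: no change
2. o -> e, u -> i / F C0 _: fires at position(s) 6: odtevekvulo
3. e -> o, i -> u / B C0 _: fires at position(s) 4: odtovekvulo
surface: odtovekvulo

cell KEL=ra, TOR=mi, GRD=ma, NUM=ta:
underlying: tk-tev-ku-vu-to
1. f -> v, k -> g, t -> d / V _ V: fires at position(s) 10: tktevkuvudo
2. o -> e, u -> i / F C0 _: fires at position(s) 7: tktevkivudo
3. e -> o, i -> u / B C0 _: no change
surface: tktevkivudo
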